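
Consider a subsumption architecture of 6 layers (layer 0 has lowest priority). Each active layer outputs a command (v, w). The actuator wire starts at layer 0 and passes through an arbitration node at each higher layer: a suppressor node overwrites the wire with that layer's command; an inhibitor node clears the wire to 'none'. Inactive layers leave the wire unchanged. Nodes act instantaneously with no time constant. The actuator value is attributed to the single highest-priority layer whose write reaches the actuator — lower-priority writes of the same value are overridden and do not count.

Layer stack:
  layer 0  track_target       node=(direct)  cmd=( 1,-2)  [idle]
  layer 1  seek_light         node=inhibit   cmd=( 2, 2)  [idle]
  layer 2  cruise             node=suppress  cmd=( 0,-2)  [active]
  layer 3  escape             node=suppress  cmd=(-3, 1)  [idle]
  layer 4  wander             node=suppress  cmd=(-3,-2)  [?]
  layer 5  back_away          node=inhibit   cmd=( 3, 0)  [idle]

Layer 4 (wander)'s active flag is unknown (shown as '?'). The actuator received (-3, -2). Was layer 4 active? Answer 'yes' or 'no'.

yes

If layer 4 is active=yes:
  actuator would be (-3, -2)
If layer 4 is active=no:
  actuator would be (0, -2)
Observed (-3, -2), so layer 4 was active.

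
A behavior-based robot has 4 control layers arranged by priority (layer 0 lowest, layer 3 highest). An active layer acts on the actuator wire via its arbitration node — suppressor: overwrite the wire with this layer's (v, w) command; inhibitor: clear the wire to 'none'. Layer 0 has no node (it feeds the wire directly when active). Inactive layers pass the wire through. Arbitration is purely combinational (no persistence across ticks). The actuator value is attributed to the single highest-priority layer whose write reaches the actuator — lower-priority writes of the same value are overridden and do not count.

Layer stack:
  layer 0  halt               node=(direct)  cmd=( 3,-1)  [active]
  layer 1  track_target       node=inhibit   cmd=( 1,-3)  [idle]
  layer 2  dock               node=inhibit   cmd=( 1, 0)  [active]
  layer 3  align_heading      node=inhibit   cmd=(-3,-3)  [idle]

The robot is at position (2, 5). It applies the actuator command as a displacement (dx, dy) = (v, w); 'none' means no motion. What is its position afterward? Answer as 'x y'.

[0] halt on; wire := (3, -1)
[1] track_target off; pass (3, -1)
[2] dock on (inhibit); wire := none
[3] align_heading off; pass none
output none
position: (2, 5) + none = (2, 5)

2 5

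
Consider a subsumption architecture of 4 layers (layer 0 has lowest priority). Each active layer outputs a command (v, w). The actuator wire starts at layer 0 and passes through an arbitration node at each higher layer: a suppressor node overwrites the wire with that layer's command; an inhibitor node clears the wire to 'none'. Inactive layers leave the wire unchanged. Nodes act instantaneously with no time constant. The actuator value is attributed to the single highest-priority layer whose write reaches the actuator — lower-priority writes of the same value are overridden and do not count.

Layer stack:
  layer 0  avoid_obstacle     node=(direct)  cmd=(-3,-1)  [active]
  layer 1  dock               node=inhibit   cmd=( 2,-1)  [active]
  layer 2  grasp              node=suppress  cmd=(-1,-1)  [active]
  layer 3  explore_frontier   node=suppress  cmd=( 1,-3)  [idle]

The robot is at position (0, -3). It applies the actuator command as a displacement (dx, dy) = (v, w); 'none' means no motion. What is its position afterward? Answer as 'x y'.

-1 -4

[0] avoid_obstacle on; wire := (-3, -1)
[1] dock on (inhibit); wire := none
[2] grasp on (suppress); wire := (-1, -1)
[3] explore_frontier off; pass (-1, -1)
output (-1, -1)
position: (0, -3) + (-1, -1) = (-1, -4)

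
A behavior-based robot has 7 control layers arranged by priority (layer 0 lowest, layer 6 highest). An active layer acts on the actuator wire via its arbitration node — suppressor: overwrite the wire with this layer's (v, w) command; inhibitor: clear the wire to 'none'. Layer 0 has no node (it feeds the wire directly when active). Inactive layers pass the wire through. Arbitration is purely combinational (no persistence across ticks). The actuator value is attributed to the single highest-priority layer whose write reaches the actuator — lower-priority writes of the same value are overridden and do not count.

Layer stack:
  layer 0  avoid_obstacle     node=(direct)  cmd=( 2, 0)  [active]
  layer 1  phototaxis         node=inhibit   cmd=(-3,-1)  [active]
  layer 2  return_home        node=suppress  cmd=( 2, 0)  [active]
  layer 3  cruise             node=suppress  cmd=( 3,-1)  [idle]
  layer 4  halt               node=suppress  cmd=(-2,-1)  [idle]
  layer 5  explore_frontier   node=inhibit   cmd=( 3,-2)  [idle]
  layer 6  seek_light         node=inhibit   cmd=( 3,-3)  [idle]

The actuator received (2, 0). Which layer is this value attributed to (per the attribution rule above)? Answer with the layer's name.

return_home

layer 0 (avoid_obstacle) active — direct: (2, 0)
layer 1 (phototaxis) active — inhibits: none
layer 2 (return_home) active — suppresses: (2, 0)
layer 3 (cruise) idle — unchanged: (2, 0)
layer 4 (halt) idle — unchanged: (2, 0)
layer 5 (explore_frontier) idle — unchanged: (2, 0)
layer 6 (seek_light) idle — unchanged: (2, 0)
→ actuator (2, 0)
last writer: layer 2 = return_home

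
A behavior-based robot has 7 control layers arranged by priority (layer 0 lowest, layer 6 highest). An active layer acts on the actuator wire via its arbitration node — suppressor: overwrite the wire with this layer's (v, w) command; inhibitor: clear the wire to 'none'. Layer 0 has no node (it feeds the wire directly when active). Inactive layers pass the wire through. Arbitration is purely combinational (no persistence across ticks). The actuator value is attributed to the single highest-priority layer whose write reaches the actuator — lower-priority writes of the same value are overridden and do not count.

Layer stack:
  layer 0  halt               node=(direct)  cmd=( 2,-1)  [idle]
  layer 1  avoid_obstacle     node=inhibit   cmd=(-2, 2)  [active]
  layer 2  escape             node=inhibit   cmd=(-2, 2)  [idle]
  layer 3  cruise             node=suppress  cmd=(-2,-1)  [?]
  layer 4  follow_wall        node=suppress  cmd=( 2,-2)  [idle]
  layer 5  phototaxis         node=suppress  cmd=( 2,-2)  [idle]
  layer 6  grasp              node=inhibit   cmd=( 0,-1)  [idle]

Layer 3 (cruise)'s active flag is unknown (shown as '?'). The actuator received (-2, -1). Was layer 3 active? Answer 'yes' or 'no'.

yes

If layer 3 is active=yes:
  actuator would be (-2, -1)
If layer 3 is active=no:
  actuator would be none
Observed (-2, -1), so layer 3 was active.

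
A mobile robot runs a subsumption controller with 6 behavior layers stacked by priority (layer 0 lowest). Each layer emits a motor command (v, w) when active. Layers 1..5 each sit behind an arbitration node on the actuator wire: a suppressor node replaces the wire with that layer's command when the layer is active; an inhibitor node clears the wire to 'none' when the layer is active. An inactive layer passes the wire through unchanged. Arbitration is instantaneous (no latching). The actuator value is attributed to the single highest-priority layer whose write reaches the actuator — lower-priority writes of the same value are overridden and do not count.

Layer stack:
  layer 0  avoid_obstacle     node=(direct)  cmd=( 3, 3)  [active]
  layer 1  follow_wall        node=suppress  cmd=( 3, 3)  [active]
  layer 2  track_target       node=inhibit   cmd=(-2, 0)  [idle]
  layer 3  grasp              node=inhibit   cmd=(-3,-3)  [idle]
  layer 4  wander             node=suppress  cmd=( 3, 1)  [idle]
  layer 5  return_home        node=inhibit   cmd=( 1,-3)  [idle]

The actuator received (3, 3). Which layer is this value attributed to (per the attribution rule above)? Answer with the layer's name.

follow_wall

[0] avoid_obstacle on; wire := (3, 3)
[1] follow_wall on (suppress); wire := (3, 3)
[2] track_target off; pass (3, 3)
[3] grasp off; pass (3, 3)
[4] wander off; pass (3, 3)
[5] return_home off; pass (3, 3)
output (3, 3)
last writer: layer 1 = follow_wall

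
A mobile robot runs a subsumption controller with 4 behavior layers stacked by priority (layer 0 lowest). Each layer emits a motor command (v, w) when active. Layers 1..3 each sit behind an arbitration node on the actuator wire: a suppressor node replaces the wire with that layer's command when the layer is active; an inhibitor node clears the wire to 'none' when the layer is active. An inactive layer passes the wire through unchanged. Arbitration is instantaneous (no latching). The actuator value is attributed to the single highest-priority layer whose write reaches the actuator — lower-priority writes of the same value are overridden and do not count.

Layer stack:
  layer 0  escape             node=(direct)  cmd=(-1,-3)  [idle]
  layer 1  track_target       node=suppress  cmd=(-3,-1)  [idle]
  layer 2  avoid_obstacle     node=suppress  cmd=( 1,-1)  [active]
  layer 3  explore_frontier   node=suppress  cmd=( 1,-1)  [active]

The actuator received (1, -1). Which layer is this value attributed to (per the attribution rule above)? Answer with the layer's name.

explore_frontier

L0 escape: idle → wire = none
L1 track_target: idle → wire stays none
L2 avoid_obstacle: active, suppressor → wire = (1, -1)
L3 explore_frontier: active, suppressor → wire = (1, -1)
actuator = (1, -1)
last writer: layer 3 = explore_frontier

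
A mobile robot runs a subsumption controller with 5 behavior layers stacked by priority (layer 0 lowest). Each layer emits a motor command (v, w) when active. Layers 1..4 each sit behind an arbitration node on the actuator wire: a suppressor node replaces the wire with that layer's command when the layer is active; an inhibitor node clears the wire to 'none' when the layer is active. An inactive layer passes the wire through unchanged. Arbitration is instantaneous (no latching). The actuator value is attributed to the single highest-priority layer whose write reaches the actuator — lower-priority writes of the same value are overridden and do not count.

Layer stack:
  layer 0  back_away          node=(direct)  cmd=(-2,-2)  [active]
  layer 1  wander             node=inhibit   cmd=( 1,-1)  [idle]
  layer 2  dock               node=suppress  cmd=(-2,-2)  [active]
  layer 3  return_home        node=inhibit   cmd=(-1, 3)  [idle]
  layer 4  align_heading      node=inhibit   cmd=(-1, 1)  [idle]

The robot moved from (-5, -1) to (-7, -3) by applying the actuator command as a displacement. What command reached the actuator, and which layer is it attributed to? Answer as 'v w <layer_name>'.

displacement = (-7, -3) − (-5, -1) = (-2, -2)
[0] back_away on; wire := (-2, -2)
[1] wander off; pass (-2, -2)
[2] dock on (suppress); wire := (-2, -2)
[3] return_home off; pass (-2, -2)
[4] align_heading off; pass (-2, -2)
output (-2, -2) — from layer 2 (dock)

-2 -2 dock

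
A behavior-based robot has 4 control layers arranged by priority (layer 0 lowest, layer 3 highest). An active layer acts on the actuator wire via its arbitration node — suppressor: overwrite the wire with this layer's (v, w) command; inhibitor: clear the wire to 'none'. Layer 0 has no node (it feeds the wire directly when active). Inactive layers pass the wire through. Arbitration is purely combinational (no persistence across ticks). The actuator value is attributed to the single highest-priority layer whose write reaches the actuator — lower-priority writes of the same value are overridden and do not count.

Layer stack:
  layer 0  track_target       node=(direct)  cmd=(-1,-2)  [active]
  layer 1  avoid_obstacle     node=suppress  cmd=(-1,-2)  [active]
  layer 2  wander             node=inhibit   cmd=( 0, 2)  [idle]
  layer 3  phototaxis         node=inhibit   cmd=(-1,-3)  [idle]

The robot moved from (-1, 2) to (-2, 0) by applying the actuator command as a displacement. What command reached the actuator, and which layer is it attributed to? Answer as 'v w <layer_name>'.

-1 -2 avoid_obstacle

displacement = (-2, 0) − (-1, 2) = (-1, -2)
layer 0 (track_target) active — direct: (-1, -2)
layer 1 (avoid_obstacle) active — suppresses: (-1, -2)
layer 2 (wander) idle — unchanged: (-1, -2)
layer 3 (phototaxis) idle — unchanged: (-1, -2)
→ actuator (-1, -2) — from layer 1 (avoid_obstacle)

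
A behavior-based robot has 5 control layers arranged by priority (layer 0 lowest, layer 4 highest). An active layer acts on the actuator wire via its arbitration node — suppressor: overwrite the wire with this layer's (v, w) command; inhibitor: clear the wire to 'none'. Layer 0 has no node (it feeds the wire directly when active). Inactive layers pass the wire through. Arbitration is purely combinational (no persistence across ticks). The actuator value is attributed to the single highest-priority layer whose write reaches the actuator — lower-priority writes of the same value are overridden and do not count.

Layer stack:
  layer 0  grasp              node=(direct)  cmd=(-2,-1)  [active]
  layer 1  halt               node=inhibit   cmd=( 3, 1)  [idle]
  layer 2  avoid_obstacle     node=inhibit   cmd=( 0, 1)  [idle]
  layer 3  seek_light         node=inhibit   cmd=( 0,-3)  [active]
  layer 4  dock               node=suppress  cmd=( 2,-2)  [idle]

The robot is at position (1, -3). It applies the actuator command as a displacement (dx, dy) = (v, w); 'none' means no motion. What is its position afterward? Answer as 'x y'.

1 -3

[0] grasp on; wire := (-2, -1)
[1] halt off; pass (-2, -1)
[2] avoid_obstacle off; pass (-2, -1)
[3] seek_light on (inhibit); wire := none
[4] dock off; pass none
output none
position: (1, -3) + none = (1, -3)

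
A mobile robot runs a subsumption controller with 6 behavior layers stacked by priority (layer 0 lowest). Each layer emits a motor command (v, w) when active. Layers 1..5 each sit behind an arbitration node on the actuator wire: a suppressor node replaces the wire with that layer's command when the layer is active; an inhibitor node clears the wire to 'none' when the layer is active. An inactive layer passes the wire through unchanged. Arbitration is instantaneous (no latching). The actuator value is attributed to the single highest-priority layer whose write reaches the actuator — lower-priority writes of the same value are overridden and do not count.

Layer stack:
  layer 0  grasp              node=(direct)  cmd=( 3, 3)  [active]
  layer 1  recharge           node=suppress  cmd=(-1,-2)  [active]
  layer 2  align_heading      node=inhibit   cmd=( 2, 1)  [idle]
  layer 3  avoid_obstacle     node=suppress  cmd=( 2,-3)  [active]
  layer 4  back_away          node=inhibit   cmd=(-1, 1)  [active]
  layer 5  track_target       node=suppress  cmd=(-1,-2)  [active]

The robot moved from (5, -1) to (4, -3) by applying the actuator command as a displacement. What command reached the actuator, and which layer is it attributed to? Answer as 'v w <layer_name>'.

displacement = (4, -3) − (5, -1) = (-1, -2)
L0 grasp: active, feeds wire = (3, 3)
L1 recharge: active, suppressor → wire = (-1, -2)
L2 align_heading: idle → wire stays (-1, -2)
L3 avoid_obstacle: active, suppressor → wire = (2, -3)
L4 back_away: active, inhibitor → wire = none
L5 track_target: active, suppressor → wire = (-1, -2)
actuator = (-1, -2) — from layer 5 (track_target)

-1 -2 track_target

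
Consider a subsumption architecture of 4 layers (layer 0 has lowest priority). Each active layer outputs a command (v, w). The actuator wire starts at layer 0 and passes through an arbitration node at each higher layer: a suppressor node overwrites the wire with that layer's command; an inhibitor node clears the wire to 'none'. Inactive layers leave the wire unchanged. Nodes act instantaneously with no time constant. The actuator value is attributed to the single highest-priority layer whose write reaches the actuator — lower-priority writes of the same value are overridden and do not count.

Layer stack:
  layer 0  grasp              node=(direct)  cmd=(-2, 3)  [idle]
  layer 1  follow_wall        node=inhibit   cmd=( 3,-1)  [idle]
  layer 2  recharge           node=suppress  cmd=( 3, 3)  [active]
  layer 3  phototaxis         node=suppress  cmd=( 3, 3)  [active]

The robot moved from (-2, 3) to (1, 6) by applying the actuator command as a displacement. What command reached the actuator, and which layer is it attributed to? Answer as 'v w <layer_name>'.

3 3 phototaxis

displacement = (1, 6) − (-2, 3) = (3, 3)
[0] grasp off; wire := none
[1] follow_wall off; pass none
[2] recharge on (suppress); wire := (3, 3)
[3] phototaxis on (suppress); wire := (3, 3)
output (3, 3) — from layer 3 (phototaxis)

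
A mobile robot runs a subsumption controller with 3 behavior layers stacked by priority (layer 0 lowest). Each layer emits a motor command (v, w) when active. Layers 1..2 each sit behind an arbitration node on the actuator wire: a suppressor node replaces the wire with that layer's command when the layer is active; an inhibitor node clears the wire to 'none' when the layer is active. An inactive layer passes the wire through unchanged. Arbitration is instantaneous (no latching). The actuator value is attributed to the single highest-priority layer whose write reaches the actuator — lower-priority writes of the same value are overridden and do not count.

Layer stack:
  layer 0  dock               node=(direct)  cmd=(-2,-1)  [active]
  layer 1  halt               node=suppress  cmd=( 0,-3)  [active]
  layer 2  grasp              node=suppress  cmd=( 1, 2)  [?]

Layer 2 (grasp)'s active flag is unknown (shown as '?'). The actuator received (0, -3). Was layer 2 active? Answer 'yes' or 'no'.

If layer 2 is active=yes:
  actuator would be (1, 2)
If layer 2 is active=no:
  actuator would be (0, -3)
Observed (0, -3), so layer 2 was idle.

no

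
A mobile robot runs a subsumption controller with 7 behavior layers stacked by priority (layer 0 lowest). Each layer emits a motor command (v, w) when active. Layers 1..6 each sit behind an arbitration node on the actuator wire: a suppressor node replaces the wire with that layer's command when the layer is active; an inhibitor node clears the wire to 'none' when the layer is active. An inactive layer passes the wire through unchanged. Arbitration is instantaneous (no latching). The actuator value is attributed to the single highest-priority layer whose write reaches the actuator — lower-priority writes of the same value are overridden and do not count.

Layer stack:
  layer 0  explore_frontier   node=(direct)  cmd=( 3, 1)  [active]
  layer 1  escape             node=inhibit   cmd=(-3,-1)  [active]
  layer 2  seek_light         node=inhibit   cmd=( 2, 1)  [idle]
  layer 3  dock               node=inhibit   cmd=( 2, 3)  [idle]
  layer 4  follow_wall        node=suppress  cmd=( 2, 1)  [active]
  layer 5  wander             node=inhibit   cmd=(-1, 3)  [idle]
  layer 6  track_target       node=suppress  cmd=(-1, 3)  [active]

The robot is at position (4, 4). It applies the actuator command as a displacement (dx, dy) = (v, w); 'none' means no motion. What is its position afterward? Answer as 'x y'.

L0 explore_frontier: active, feeds wire = (3, 1)
L1 escape: active, inhibitor → wire = none
L2 seek_light: idle → wire stays none
L3 dock: idle → wire stays none
L4 follow_wall: active, suppressor → wire = (2, 1)
L5 wander: idle → wire stays (2, 1)
L6 track_target: active, suppressor → wire = (-1, 3)
actuator = (-1, 3)
position: (4, 4) + (-1, 3) = (3, 7)

3 7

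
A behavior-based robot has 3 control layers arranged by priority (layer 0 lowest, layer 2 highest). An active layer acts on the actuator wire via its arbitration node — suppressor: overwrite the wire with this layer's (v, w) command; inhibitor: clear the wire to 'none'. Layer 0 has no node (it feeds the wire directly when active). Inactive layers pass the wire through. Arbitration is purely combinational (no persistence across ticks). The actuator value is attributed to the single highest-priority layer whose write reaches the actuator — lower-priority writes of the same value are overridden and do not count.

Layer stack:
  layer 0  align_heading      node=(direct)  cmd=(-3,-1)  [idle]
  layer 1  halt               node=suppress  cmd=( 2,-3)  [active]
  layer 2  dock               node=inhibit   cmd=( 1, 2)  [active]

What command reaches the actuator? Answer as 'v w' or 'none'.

none

L0 align_heading: idle → wire = none
L1 halt: active, suppressor → wire = (2, -3)
L2 dock: active, inhibitor → wire = none
actuator = none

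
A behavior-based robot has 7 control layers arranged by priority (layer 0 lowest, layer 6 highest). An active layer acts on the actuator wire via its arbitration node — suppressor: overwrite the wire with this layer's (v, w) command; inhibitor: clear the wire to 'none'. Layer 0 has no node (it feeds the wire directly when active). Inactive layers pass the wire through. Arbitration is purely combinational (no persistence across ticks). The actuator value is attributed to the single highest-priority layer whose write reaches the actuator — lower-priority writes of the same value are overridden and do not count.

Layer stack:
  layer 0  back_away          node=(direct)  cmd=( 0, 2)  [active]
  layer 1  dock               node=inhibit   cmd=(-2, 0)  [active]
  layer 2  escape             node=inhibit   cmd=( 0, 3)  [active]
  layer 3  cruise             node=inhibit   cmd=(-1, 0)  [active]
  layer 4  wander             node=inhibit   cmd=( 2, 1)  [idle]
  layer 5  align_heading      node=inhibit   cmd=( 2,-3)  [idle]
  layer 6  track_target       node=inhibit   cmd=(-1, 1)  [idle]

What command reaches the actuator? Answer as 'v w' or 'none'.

none

[0] back_away on; wire := (0, 2)
[1] dock on (inhibit); wire := none
[2] escape on (inhibit); wire := none
[3] cruise on (inhibit); wire := none
[4] wander off; pass none
[5] align_heading off; pass none
[6] track_target off; pass none
output none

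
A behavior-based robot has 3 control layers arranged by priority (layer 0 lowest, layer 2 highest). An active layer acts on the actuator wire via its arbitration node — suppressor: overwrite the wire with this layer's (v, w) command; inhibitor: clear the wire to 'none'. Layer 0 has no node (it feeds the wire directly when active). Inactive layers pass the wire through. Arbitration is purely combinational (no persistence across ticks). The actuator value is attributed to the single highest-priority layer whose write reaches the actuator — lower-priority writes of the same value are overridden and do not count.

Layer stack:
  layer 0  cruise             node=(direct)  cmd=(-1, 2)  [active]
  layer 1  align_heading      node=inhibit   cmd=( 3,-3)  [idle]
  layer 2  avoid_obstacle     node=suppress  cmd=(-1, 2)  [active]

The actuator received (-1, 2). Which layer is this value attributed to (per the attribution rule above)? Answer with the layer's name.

[0] cruise on; wire := (-1, 2)
[1] align_heading off; pass (-1, 2)
[2] avoid_obstacle on (suppress); wire := (-1, 2)
output (-1, 2)
last writer: layer 2 = avoid_obstacle

avoid_obstacle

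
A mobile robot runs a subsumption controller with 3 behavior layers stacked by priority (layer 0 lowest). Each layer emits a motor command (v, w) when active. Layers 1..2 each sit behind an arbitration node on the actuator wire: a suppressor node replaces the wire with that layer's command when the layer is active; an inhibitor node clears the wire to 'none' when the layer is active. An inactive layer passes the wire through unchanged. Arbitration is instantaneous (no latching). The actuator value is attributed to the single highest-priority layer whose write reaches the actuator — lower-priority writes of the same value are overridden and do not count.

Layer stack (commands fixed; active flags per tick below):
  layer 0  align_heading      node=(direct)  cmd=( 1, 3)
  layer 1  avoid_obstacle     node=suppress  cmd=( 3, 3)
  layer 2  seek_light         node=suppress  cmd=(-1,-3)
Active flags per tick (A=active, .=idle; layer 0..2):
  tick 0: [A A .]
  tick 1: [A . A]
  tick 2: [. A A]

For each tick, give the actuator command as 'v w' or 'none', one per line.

3 3
-1 -3
-1 -3

tick 0:
  [0] align_heading on; wire := (1, 3)
  [1] avoid_obstacle on (suppress); wire := (3, 3)
  [2] seek_light off; pass (3, 3)
  output (3, 3)
tick 1:
  [0] align_heading on; wire := (1, 3)
  [1] avoid_obstacle off; pass (1, 3)
  [2] seek_light on (suppress); wire := (-1, -3)
  output (-1, -3)
tick 2:
  [0] align_heading off; wire := none
  [1] avoid_obstacle on (suppress); wire := (3, 3)
  [2] seek_light on (suppress); wire := (-1, -3)
  output (-1, -3)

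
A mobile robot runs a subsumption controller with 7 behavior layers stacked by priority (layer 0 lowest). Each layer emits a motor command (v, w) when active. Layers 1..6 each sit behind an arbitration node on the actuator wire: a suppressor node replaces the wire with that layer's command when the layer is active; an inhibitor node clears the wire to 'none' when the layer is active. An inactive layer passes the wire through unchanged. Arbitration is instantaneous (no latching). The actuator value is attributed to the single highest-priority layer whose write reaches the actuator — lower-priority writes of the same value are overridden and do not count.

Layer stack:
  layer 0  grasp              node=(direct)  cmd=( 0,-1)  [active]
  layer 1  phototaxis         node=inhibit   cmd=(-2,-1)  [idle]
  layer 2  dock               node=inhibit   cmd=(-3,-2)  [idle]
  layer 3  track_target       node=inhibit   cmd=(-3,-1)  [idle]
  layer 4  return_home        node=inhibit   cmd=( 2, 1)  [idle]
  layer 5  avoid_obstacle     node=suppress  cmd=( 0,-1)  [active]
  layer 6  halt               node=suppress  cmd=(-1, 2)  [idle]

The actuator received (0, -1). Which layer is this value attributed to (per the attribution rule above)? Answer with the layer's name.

[0] grasp on; wire := (0, -1)
[1] phototaxis off; pass (0, -1)
[2] dock off; pass (0, -1)
[3] track_target off; pass (0, -1)
[4] return_home off; pass (0, -1)
[5] avoid_obstacle on (suppress); wire := (0, -1)
[6] halt off; pass (0, -1)
output (0, -1)
last writer: layer 5 = avoid_obstacle

avoid_obstacle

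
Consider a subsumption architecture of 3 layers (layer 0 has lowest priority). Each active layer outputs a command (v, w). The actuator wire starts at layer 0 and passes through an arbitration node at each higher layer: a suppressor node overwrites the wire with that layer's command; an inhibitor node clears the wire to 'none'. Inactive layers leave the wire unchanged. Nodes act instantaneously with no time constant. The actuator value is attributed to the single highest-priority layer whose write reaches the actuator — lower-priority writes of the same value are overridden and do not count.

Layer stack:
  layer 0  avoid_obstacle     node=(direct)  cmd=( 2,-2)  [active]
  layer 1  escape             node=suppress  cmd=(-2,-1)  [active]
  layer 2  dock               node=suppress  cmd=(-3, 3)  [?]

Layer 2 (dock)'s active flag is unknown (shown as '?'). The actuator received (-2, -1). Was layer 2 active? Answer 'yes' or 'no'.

If layer 2 is active=yes:
  actuator would be (-3, 3)
If layer 2 is active=no:
  actuator would be (-2, -1)
Observed (-2, -1), so layer 2 was idle.

no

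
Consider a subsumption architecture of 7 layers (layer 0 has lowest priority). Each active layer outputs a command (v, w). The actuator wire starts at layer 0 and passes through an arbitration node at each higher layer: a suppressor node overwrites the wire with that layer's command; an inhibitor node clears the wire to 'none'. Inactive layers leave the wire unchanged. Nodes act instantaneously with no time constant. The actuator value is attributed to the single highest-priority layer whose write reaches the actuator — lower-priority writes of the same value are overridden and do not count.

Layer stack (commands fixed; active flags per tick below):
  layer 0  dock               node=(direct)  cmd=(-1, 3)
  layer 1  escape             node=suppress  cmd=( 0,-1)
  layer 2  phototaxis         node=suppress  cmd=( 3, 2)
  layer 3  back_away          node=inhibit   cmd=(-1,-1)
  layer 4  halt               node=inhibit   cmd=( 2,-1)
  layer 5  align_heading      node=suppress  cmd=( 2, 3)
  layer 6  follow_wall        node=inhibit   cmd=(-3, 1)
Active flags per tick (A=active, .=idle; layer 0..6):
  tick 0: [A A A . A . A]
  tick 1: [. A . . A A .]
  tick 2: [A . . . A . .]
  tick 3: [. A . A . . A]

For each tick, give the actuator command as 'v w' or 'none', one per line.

none
2 3
none
none

tick 0:
  layer 0 (dock) active — direct: (-1, 3)
  layer 1 (escape) active — suppresses: (0, -1)
  layer 2 (phototaxis) active — suppresses: (3, 2)
  layer 3 (back_away) idle — unchanged: (3, 2)
  layer 4 (halt) active — inhibits: none
  layer 5 (align_heading) idle — unchanged: none
  layer 6 (follow_wall) active — inhibits: none
  → actuator none
tick 1:
  layer 0 (dock) idle — none
  layer 1 (escape) active — suppresses: (0, -1)
  layer 2 (phototaxis) idle — unchanged: (0, -1)
  layer 3 (back_away) idle — unchanged: (0, -1)
  layer 4 (halt) active — inhibits: none
  layer 5 (align_heading) active — suppresses: (2, 3)
  layer 6 (follow_wall) idle — unchanged: (2, 3)
  → actuator (2, 3)
tick 2:
  layer 0 (dock) active — direct: (-1, 3)
  layer 1 (escape) idle — unchanged: (-1, 3)
  layer 2 (phototaxis) idle — unchanged: (-1, 3)
  layer 3 (back_away) idle — unchanged: (-1, 3)
  layer 4 (halt) active — inhibits: none
  layer 5 (align_heading) idle — unchanged: none
  layer 6 (follow_wall) idle — unchanged: none
  → actuator none
tick 3:
  layer 0 (dock) idle — none
  layer 1 (escape) active — suppresses: (0, -1)
  layer 2 (phototaxis) idle — unchanged: (0, -1)
  layer 3 (back_away) active — inhibits: none
  layer 4 (halt) idle — unchanged: none
  layer 5 (align_heading) idle — unchanged: none
  layer 6 (follow_wall) active — inhibits: none
  → actuator none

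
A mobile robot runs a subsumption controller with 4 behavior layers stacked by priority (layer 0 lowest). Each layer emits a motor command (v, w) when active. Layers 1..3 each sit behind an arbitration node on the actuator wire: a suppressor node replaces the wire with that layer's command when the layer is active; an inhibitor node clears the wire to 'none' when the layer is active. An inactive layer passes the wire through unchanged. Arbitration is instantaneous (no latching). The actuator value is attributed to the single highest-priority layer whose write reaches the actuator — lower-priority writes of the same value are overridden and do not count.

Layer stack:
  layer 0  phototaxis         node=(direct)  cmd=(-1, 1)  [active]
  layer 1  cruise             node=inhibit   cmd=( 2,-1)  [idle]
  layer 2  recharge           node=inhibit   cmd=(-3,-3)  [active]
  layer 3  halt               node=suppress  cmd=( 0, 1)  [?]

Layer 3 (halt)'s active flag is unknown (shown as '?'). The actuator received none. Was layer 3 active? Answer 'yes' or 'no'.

If layer 3 is active=yes:
  actuator would be (0, 1)
If layer 3 is active=no:
  actuator would be none
Observed none, so layer 3 was idle.

no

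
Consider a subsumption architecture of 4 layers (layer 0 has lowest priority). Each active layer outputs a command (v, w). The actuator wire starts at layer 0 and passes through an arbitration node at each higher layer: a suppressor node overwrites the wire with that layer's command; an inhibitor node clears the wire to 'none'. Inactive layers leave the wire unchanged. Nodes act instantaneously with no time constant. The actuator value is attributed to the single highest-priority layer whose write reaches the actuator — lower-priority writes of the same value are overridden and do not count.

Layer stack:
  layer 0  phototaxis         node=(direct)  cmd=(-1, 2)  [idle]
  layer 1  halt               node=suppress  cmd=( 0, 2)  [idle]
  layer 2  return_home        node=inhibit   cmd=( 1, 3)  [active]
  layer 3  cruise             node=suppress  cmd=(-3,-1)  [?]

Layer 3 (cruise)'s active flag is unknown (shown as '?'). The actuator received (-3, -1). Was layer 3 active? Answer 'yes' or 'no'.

If layer 3 is active=yes:
  actuator would be (-3, -1)
If layer 3 is active=no:
  actuator would be none
Observed (-3, -1), so layer 3 was active.

yes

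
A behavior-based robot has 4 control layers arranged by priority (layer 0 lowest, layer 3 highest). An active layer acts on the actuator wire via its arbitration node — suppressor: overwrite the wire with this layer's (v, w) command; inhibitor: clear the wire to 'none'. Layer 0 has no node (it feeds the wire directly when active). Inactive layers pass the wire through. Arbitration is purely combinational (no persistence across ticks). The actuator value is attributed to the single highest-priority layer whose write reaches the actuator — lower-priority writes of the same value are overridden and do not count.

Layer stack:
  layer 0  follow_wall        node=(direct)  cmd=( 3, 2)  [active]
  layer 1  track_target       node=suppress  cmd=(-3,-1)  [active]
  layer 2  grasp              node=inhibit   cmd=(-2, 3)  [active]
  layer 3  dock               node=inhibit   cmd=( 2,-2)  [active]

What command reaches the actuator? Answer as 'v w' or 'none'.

layer 0 (follow_wall) active — direct: (3, 2)
layer 1 (track_target) active — suppresses: (-3, -1)
layer 2 (grasp) active — inhibits: none
layer 3 (dock) active — inhibits: none
→ actuator none

none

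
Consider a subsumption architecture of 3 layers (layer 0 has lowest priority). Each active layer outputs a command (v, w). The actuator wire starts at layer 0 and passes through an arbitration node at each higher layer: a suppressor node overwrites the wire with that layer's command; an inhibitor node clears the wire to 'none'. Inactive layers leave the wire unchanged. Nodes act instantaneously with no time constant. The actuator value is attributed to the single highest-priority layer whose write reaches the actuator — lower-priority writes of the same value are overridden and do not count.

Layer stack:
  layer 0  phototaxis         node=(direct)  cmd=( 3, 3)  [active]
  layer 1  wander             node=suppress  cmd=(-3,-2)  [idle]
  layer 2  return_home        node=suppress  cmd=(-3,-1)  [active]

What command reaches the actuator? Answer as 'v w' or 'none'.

-3 -1

[0] phototaxis on; wire := (3, 3)
[1] wander off; pass (3, 3)
[2] return_home on (suppress); wire := (-3, -1)
output (-3, -1)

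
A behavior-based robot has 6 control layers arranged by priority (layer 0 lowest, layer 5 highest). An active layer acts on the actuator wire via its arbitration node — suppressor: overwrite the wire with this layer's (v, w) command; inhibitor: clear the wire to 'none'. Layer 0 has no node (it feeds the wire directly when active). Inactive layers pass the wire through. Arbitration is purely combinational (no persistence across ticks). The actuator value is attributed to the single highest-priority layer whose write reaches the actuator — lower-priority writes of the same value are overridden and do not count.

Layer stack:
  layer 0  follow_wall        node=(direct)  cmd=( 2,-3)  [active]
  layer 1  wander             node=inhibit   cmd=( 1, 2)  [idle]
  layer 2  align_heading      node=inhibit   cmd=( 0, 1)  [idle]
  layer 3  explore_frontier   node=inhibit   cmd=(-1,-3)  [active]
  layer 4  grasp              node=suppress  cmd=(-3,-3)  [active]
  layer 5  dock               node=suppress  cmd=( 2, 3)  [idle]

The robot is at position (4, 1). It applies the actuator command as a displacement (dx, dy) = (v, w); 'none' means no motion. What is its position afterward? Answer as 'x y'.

[0] follow_wall on; wire := (2, -3)
[1] wander off; pass (2, -3)
[2] align_heading off; pass (2, -3)
[3] explore_frontier on (inhibit); wire := none
[4] grasp on (suppress); wire := (-3, -3)
[5] dock off; pass (-3, -3)
output (-3, -3)
position: (4, 1) + (-3, -3) = (1, -2)

1 -2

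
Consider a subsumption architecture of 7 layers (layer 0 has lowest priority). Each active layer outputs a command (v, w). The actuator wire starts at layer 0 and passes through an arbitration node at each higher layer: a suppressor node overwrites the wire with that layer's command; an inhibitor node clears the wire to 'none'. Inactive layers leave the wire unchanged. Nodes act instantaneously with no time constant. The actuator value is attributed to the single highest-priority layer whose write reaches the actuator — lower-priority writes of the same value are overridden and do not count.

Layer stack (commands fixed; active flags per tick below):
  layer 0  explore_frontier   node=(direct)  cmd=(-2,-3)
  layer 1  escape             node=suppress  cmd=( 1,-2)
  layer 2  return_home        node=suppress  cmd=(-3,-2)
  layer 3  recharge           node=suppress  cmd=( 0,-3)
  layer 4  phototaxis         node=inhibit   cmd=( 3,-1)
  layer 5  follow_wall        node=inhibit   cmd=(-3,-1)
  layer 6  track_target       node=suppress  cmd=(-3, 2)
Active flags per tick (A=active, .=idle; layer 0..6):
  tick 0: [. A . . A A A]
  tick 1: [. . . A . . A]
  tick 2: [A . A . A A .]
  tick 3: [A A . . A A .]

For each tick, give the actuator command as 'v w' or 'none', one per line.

-3 2
-3 2
none
none

tick 0:
  [0] explore_frontier off; wire := none
  [1] escape on (suppress); wire := (1, -2)
  [2] return_home off; pass (1, -2)
  [3] recharge off; pass (1, -2)
  [4] phototaxis on (inhibit); wire := none
  [5] follow_wall on (inhibit); wire := none
  [6] track_target on (suppress); wire := (-3, 2)
  output (-3, 2)
tick 1:
  [0] explore_frontier off; wire := none
  [1] escape off; pass none
  [2] return_home off; pass none
  [3] recharge on (suppress); wire := (0, -3)
  [4] phototaxis off; pass (0, -3)
  [5] follow_wall off; pass (0, -3)
  [6] track_target on (suppress); wire := (-3, 2)
  output (-3, 2)
tick 2:
  [0] explore_frontier on; wire := (-2, -3)
  [1] escape off; pass (-2, -3)
  [2] return_home on (suppress); wire := (-3, -2)
  [3] recharge off; pass (-3, -2)
  [4] phototaxis on (inhibit); wire := none
  [5] follow_wall on (inhibit); wire := none
  [6] track_target off; pass none
  output none
tick 3:
  [0] explore_frontier on; wire := (-2, -3)
  [1] escape on (suppress); wire := (1, -2)
  [2] return_home off; pass (1, -2)
  [3] recharge off; pass (1, -2)
  [4] phototaxis on (inhibit); wire := none
  [5] follow_wall on (inhibit); wire := none
  [6] track_target off; pass none
  output none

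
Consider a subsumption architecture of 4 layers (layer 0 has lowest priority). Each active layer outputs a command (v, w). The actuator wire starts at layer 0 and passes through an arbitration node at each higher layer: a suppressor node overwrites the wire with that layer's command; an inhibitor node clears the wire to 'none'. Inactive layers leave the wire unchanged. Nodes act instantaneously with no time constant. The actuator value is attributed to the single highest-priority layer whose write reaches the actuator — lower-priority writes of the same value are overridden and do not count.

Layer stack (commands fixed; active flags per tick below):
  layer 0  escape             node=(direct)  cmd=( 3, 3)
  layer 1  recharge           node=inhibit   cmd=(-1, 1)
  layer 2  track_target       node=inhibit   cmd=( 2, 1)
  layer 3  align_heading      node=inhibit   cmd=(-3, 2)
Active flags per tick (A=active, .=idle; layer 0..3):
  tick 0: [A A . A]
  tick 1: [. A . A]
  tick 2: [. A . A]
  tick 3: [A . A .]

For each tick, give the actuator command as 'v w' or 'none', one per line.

none
none
none
none

tick 0:
  L0 escape: active, feeds wire = (3, 3)
  L1 recharge: active, inhibitor → wire = none
  L2 track_target: idle → wire stays none
  L3 align_heading: active, inhibitor → wire = none
  actuator = none
tick 1:
  L0 escape: idle → wire = none
  L1 recharge: active, inhibitor → wire = none
  L2 track_target: idle → wire stays none
  L3 align_heading: active, inhibitor → wire = none
  actuator = none
tick 2:
  L0 escape: idle → wire = none
  L1 recharge: active, inhibitor → wire = none
  L2 track_target: idle → wire stays none
  L3 align_heading: active, inhibitor → wire = none
  actuator = none
tick 3:
  L0 escape: active, feeds wire = (3, 3)
  L1 recharge: idle → wire stays (3, 3)
  L2 track_target: active, inhibitor → wire = none
  L3 align_heading: idle → wire stays none
  actuator = none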